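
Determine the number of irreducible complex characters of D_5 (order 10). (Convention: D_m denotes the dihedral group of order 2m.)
4

Reasoning: The number of irreducible complex representations of a finite group equals its number of conjugacy classes. D_5 has 4 conjugacy classes ((n+3)/2 for n odd), so D_5 (order 10) has exactly 4 irreducible complex representations.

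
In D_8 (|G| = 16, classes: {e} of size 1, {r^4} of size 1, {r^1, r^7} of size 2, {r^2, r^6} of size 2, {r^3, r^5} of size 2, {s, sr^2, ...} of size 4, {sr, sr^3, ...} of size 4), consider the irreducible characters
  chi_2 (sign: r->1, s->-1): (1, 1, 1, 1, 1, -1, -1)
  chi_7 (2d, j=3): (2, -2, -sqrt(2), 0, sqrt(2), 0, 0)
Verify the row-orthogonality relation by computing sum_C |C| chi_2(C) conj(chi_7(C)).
Sum = 0; so <chi_2, chi_7> = 0 (distinct irreducibles are orthogonal).

Compute term by term over conjugacy classes (|C| * chi_2(C) * conj(chi_7(C))):
  1*(1)*conj(2) + 1*(1)*conj(-2) + 2*(1)*conj(-sqrt(2)) + 2*(1)*conj(0) + 2*(1)*conj(sqrt(2)) + 4*(-1)*conj(0) + 4*(-1)*conj(0)
  = (2) + (-2) + (-2*sqrt(2)) + (0) + (2*sqrt(2)) + (0) + (0)
  = 0.
Dividing by |G| = 16 gives 0/16 = 0, matching the row-orthogonality relation <chi_2, chi_7> = [chi_2 = chi_7].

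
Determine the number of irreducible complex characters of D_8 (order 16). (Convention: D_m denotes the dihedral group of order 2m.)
7

Explanation: The number of irreducible complex representations of a finite group equals its number of conjugacy classes. D_8 has 7 conjugacy classes (n/2 + 3 for n even), so D_8 (order 16) has exactly 7 irreducible complex representations.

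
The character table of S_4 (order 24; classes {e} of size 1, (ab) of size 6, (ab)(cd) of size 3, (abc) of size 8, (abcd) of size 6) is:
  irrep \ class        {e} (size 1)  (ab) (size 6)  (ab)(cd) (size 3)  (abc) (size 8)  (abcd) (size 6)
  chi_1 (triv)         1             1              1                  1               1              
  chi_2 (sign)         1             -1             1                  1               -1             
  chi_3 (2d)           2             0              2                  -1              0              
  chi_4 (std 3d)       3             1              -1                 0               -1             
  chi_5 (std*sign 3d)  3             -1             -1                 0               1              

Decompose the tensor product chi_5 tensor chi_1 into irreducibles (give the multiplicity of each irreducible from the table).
chi_5 tensor chi_1 = chi_5 (all other irreducibles have multiplicity 0).

Solution. The character of a tensor product is the pointwise product (chi_5 * chi_1)(C) = chi_5(C) * chi_1(C):
  {e}: (3)*(1), (ab): (-1)*(1), (ab)(cd): (-1)*(1), (abc): (0)*(1), (abcd): (1)*(1)
so (chi_5 * chi_1) takes values
  {e} -> 3, (ab) -> -1, (ab)(cd) -> -1, (abc) -> 0, (abcd) -> 1.
Now take the inner product of this character with each irreducible chi from the table, <chi_5*chi_1, chi> = (1/24) sum_C |C| (chi_5*chi_1)(C) conj(chi(C)):
  <chi_5*chi_1, chi_1> = (1/24)[1*(3)*conj(1) + 6*(-1)*conj(1) + 3*(-1)*conj(1) + 8*(0)*conj(1) + 6*(1)*conj(1)]
      = (1/24)[(3) + (-6) + (-3) + (0) + (6)] = 0/24 = 0
  <chi_5*chi_1, chi_2> = (1/24)[1*(3)*conj(1) + 6*(-1)*conj(-1) + 3*(-1)*conj(1) + 8*(0)*conj(1) + 6*(1)*conj(-1)]
      = (1/24)[(3) + (6) + (-3) + (0) + (-6)] = 0/24 = 0
  <chi_5*chi_1, chi_3> = (1/24)[1*(3)*conj(2) + 6*(-1)*conj(0) + 3*(-1)*conj(2) + 8*(0)*conj(-1) + 6*(1)*conj(0)]
      = (1/24)[(6) + (0) + (-6) + (0) + (0)] = 0/24 = 0
  <chi_5*chi_1, chi_4> = (1/24)[1*(3)*conj(3) + 6*(-1)*conj(1) + 3*(-1)*conj(-1) + 8*(0)*conj(0) + 6*(1)*conj(-1)]
      = (1/24)[(9) + (-6) + (3) + (0) + (-6)] = 0/24 = 0
  <chi_5*chi_1, chi_5> = (1/24)[1*(3)*conj(3) + 6*(-1)*conj(-1) + 3*(-1)*conj(-1) + 8*(0)*conj(0) + 6*(1)*conj(1)]
      = (1/24)[(9) + (6) + (3) + (0) + (6)] = 24/24 = 1
Hence the multiplicities are chi_5: 1. Dimension check: dim(chi_5)*dim(chi_1) = 3*1 = 3 and sum (mult * dim) = 1*3 = 3.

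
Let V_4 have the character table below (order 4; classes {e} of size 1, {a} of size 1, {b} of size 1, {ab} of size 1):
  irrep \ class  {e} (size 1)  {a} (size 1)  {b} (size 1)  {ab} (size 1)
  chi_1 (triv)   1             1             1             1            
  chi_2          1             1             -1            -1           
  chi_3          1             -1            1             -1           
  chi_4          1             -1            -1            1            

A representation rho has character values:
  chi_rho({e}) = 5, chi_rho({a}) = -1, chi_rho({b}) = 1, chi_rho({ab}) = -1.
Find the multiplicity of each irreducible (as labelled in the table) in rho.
Multiplicities: chi_1: 1, chi_2: 1, chi_3: 2, chi_4: 1.

Argument: Use <chi_rho, chi> = (1/|G|) sum_C |C| * chi_rho(C) * conj(chi(C)) with |G| = 4 for each irreducible chi in the table:
  <chi_rho, chi_1> = (1/4)[1*(5)*conj(1) + 1*(-1)*conj(1) + 1*(1)*conj(1) + 1*(-1)*conj(1)]
      = (1/4)[(5) + (-1) + (1) + (-1)] = 4/4 = 1
  <chi_rho, chi_2> = (1/4)[1*(5)*conj(1) + 1*(-1)*conj(1) + 1*(1)*conj(-1) + 1*(-1)*conj(-1)]
      = (1/4)[(5) + (-1) + (-1) + (1)] = 4/4 = 1
  <chi_rho, chi_3> = (1/4)[1*(5)*conj(1) + 1*(-1)*conj(-1) + 1*(1)*conj(1) + 1*(-1)*conj(-1)]
      = (1/4)[(5) + (1) + (1) + (1)] = 8/4 = 2
  <chi_rho, chi_4> = (1/4)[1*(5)*conj(1) + 1*(-1)*conj(-1) + 1*(1)*conj(-1) + 1*(-1)*conj(1)]
      = (1/4)[(5) + (1) + (-1) + (-1)] = 4/4 = 1
Dimension check: dim(rho) = sum (mult * dim) = 1*1 + 1*1 + 2*1 + 1*1 = 5 = chi_rho(e) = 5.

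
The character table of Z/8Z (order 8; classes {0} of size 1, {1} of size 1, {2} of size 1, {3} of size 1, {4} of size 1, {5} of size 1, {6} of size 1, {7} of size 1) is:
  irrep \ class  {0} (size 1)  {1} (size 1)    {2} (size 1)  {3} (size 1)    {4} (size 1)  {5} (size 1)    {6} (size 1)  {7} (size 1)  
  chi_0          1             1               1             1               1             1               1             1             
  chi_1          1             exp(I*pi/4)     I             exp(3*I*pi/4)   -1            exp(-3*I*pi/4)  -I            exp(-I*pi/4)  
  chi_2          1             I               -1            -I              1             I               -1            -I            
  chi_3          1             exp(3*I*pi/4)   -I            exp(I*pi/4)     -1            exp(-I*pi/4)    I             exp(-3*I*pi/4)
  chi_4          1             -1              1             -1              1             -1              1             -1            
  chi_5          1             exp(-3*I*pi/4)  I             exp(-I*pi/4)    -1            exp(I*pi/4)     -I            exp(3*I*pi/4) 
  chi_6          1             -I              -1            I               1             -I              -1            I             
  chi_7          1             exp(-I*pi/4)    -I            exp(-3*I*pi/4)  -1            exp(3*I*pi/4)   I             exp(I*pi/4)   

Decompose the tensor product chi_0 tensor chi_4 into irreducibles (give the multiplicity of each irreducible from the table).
chi_0 tensor chi_4 = chi_4 (all other irreducibles have multiplicity 0).

Why: The character of a tensor product is the pointwise product (chi_0 * chi_4)(C) = chi_0(C) * chi_4(C):
  {0}: (1)*(1), {1}: (1)*(-1), {2}: (1)*(1), {3}: (1)*(-1), {4}: (1)*(1), {5}: (1)*(-1), {6}: (1)*(1), {7}: (1)*(-1)
so (chi_0 * chi_4) takes values
  {0} -> 1, {1} -> -1, {2} -> 1, {3} -> -1, {4} -> 1, {5} -> -1, {6} -> 1, {7} -> -1.
Now take the inner product of this character with each irreducible chi from the table, <chi_0*chi_4, chi> = (1/8) sum_C |C| (chi_0*chi_4)(C) conj(chi(C)):
  <chi_0*chi_4, chi_0> = (1/8)[1*(1)*conj(1) + 1*(-1)*conj(1) + 1*(1)*conj(1) + 1*(-1)*conj(1) + 1*(1)*conj(1) + 1*(-1)*conj(1) + 1*(1)*conj(1) + 1*(-1)*conj(1)]
      = (1/8)[(1) + (-1) + (1) + (-1) + (1) + (-1) + (1) + (-1)] = 0/8 = 0
  <chi_0*chi_4, chi_1> = (1/8)[1*(1)*conj(1) + 1*(-1)*conj(exp(I*pi/4)) + 1*(1)*conj(I) + 1*(-1)*conj(exp(3*I*pi/4)) + 1*(1)*conj(-1) + 1*(-1)*conj(exp(-3*I*pi/4)) + 1*(1)*conj(-I) + 1*(-1)*conj(exp(-I*pi/4))]
      = (1/8)[(1) + (-exp(-I*pi/4)) + (-I) + (-exp(-3*I*pi/4)) + (-1) + (-exp(3*I*pi/4)) + (I) + (-exp(I*pi/4))] = 0/8 = 0
  <chi_0*chi_4, chi_2> = (1/8)[1*(1)*conj(1) + 1*(-1)*conj(I) + 1*(1)*conj(-1) + 1*(-1)*conj(-I) + 1*(1)*conj(1) + 1*(-1)*conj(I) + 1*(1)*conj(-1) + 1*(-1)*conj(-I)]
      = (1/8)[(1) + (I) + (-1) + (-I) + (1) + (I) + (-1) + (-I)] = 0/8 = 0
  <chi_0*chi_4, chi_3> = (1/8)[1*(1)*conj(1) + 1*(-1)*conj(exp(3*I*pi/4)) + 1*(1)*conj(-I) + 1*(-1)*conj(exp(I*pi/4)) + 1*(1)*conj(-1) + 1*(-1)*conj(exp(-I*pi/4)) + 1*(1)*conj(I) + 1*(-1)*conj(exp(-3*I*pi/4))]
      = (1/8)[(1) + (-exp(-3*I*pi/4)) + (I) + (-exp(-I*pi/4)) + (-1) + (-exp(I*pi/4)) + (-I) + (-exp(3*I*pi/4))] = 0/8 = 0
  <chi_0*chi_4, chi_4> = (1/8)[1*(1)*conj(1) + 1*(-1)*conj(-1) + 1*(1)*conj(1) + 1*(-1)*conj(-1) + 1*(1)*conj(1) + 1*(-1)*conj(-1) + 1*(1)*conj(1) + 1*(-1)*conj(-1)]
      = (1/8)[(1) + (1) + (1) + (1) + (1) + (1) + (1) + (1)] = 8/8 = 1
  <chi_0*chi_4, chi_5> = (1/8)[1*(1)*conj(1) + 1*(-1)*conj(exp(-3*I*pi/4)) + 1*(1)*conj(I) + 1*(-1)*conj(exp(-I*pi/4)) + 1*(1)*conj(-1) + 1*(-1)*conj(exp(I*pi/4)) + 1*(1)*conj(-I) + 1*(-1)*conj(exp(3*I*pi/4))]
      = (1/8)[(1) + (-exp(3*I*pi/4)) + (-I) + (-exp(I*pi/4)) + (-1) + (-exp(-I*pi/4)) + (I) + (-exp(-3*I*pi/4))] = 0/8 = 0
  <chi_0*chi_4, chi_6> = (1/8)[1*(1)*conj(1) + 1*(-1)*conj(-I) + 1*(1)*conj(-1) + 1*(-1)*conj(I) + 1*(1)*conj(1) + 1*(-1)*conj(-I) + 1*(1)*conj(-1) + 1*(-1)*conj(I)]
      = (1/8)[(1) + (-I) + (-1) + (I) + (1) + (-I) + (-1) + (I)] = 0/8 = 0
  <chi_0*chi_4, chi_7> = (1/8)[1*(1)*conj(1) + 1*(-1)*conj(exp(-I*pi/4)) + 1*(1)*conj(-I) + 1*(-1)*conj(exp(-3*I*pi/4)) + 1*(1)*conj(-1) + 1*(-1)*conj(exp(3*I*pi/4)) + 1*(1)*conj(I) + 1*(-1)*conj(exp(I*pi/4))]
      = (1/8)[(1) + (-exp(I*pi/4)) + (I) + (-exp(3*I*pi/4)) + (-1) + (-exp(-3*I*pi/4)) + (-I) + (-exp(-I*pi/4))] = 0/8 = 0
(Exp terms are combined using exp(i*s)*conj(exp(i*t)) = exp(i*(s-t)), and sums of them are collapsed using the identity that for every m > 1 the m distinct m-th roots of unity sum to 0, e.g. 1 + exp(2*I*pi/3) + exp(-2*I*pi/3) = 0.)
Hence the multiplicities are chi_4: 1. Dimension check: dim(chi_0)*dim(chi_4) = 1*1 = 1 and sum (mult * dim) = 1*1 = 1.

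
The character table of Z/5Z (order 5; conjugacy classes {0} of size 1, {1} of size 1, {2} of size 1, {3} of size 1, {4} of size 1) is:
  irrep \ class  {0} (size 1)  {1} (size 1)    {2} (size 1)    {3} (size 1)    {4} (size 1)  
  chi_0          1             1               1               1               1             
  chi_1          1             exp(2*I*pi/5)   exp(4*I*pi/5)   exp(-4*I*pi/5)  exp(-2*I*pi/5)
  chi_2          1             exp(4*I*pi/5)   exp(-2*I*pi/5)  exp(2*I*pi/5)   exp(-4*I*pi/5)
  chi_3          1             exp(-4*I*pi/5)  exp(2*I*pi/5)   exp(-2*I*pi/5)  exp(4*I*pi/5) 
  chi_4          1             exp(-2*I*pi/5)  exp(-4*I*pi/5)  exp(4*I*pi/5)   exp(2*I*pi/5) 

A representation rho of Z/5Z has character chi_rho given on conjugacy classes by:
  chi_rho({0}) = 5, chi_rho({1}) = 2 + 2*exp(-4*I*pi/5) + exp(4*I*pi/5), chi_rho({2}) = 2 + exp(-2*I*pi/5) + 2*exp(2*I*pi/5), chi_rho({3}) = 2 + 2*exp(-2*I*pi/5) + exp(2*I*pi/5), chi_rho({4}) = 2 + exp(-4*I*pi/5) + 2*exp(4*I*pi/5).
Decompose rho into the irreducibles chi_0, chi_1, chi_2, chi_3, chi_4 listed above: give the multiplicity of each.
Multiplicities: chi_0: 2, chi_1: 0, chi_2: 1, chi_3: 2, chi_4: 0.

Use <chi_rho, chi> = (1/|G|) sum_C |C| * chi_rho(C) * conj(chi(C)) with |G| = 5 for each irreducible chi in the table:
  <chi_rho, chi_0> = (1/5)[1*(5)*conj(1) + 1*(2 + 2*exp(-4*I*pi/5) + exp(4*I*pi/5))*conj(1) + 1*(2 + exp(-2*I*pi/5) + 2*exp(2*I*pi/5))*conj(1) + 1*(2 + 2*exp(-2*I*pi/5) + exp(2*I*pi/5))*conj(1) + 1*(2 + exp(-4*I*pi/5) + 2*exp(4*I*pi/5))*conj(1)]
      = (1/5)[(5) + (2 + 2*exp(-4*I*pi/5) + exp(4*I*pi/5)) + (2 + exp(-2*I*pi/5) + 2*exp(2*I*pi/5)) + (2 + 2*exp(-2*I*pi/5) + exp(2*I*pi/5)) + (2 + exp(-4*I*pi/5) + 2*exp(4*I*pi/5))] = 10/5 = 2
  <chi_rho, chi_1> = (1/5)[1*(5)*conj(1) + 1*(2 + 2*exp(-4*I*pi/5) + exp(4*I*pi/5))*conj(exp(2*I*pi/5)) + 1*(2 + exp(-2*I*pi/5) + 2*exp(2*I*pi/5))*conj(exp(4*I*pi/5)) + 1*(2 + 2*exp(-2*I*pi/5) + exp(2*I*pi/5))*conj(exp(-4*I*pi/5)) + 1*(2 + exp(-4*I*pi/5) + 2*exp(4*I*pi/5))*conj(exp(-2*I*pi/5))]
      = (1/5)[(5) + (2*exp(-2*I*pi/5) + exp(2*I*pi/5) + 2*exp(4*I*pi/5)) + (2*exp(-2*I*pi/5) + 2*exp(-4*I*pi/5) + exp(4*I*pi/5)) + (exp(-4*I*pi/5) + 2*exp(4*I*pi/5) + 2*exp(2*I*pi/5)) + (2*exp(-4*I*pi/5) + exp(-2*I*pi/5) + 2*exp(2*I*pi/5))] = 0/5 = 0
  <chi_rho, chi_2> = (1/5)[1*(5)*conj(1) + 1*(2 + 2*exp(-4*I*pi/5) + exp(4*I*pi/5))*conj(exp(4*I*pi/5)) + 1*(2 + exp(-2*I*pi/5) + 2*exp(2*I*pi/5))*conj(exp(-2*I*pi/5)) + 1*(2 + 2*exp(-2*I*pi/5) + exp(2*I*pi/5))*conj(exp(2*I*pi/5)) + 1*(2 + exp(-4*I*pi/5) + 2*exp(4*I*pi/5))*conj(exp(-4*I*pi/5))]
      = (1/5)[(5) + (1 + 2*exp(-4*I*pi/5) + 2*exp(2*I*pi/5)) + (1 + 2*exp(4*I*pi/5) + 2*exp(2*I*pi/5)) + (1 + 2*exp(-2*I*pi/5) + 2*exp(-4*I*pi/5)) + (1 + 2*exp(-2*I*pi/5) + 2*exp(4*I*pi/5))] = 5/5 = 1
  <chi_rho, chi_3> = (1/5)[1*(5)*conj(1) + 1*(2 + 2*exp(-4*I*pi/5) + exp(4*I*pi/5))*conj(exp(-4*I*pi/5)) + 1*(2 + exp(-2*I*pi/5) + 2*exp(2*I*pi/5))*conj(exp(2*I*pi/5)) + 1*(2 + 2*exp(-2*I*pi/5) + exp(2*I*pi/5))*conj(exp(-2*I*pi/5)) + 1*(2 + exp(-4*I*pi/5) + 2*exp(4*I*pi/5))*conj(exp(4*I*pi/5))]
      = (1/5)[(5) + (2 + exp(-2*I*pi/5) + 2*exp(4*I*pi/5)) + (2 + 2*exp(-2*I*pi/5) + exp(-4*I*pi/5)) + (2 + exp(4*I*pi/5) + 2*exp(2*I*pi/5)) + (2 + 2*exp(-4*I*pi/5) + exp(2*I*pi/5))] = 10/5 = 2
  <chi_rho, chi_4> = (1/5)[1*(5)*conj(1) + 1*(2 + 2*exp(-4*I*pi/5) + exp(4*I*pi/5))*conj(exp(-2*I*pi/5)) + 1*(2 + exp(-2*I*pi/5) + 2*exp(2*I*pi/5))*conj(exp(-4*I*pi/5)) + 1*(2 + 2*exp(-2*I*pi/5) + exp(2*I*pi/5))*conj(exp(4*I*pi/5)) + 1*(2 + exp(-4*I*pi/5) + 2*exp(4*I*pi/5))*conj(exp(2*I*pi/5))]
      = (1/5)[(5) + (2*exp(-2*I*pi/5) + exp(-4*I*pi/5) + 2*exp(2*I*pi/5)) + (2*exp(-4*I*pi/5) + exp(2*I*pi/5) + 2*exp(4*I*pi/5)) + (2*exp(-4*I*pi/5) + exp(-2*I*pi/5) + 2*exp(4*I*pi/5)) + (2*exp(-2*I*pi/5) + exp(4*I*pi/5) + 2*exp(2*I*pi/5))] = 0/5 = 0
(Exp terms are combined using exp(i*s)*conj(exp(i*t)) = exp(i*(s-t)), and sums of them are collapsed using the identity that for every m > 1 the m distinct m-th roots of unity sum to 0, e.g. 1 + exp(2*I*pi/3) + exp(-2*I*pi/3) = 0.)
Dimension check: dim(rho) = sum (mult * dim) = 2*1 + 0*1 + 1*1 + 2*1 + 0*1 = 5 = chi_rho(e) = 5.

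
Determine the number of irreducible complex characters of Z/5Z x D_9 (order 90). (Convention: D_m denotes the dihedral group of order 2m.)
30

Proof sketch: The number of irreducible complex representations of a finite group equals its number of conjugacy classes. For a direct product, #classes(G x H) = #classes(G) * #classes(H). Z/5Z has 5 classes (abelian), D_9 has 6 classes, so 5 * 6 = 30, so Z/5Z x D_9 (order 90) has exactly 30 irreducible complex representations.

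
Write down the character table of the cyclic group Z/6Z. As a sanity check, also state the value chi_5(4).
Character table of Z/6Z (irreps indexed chi_0,...,chi_5 with chi_k(m) = zeta_6^(k*m), zeta_6 = exp(2*pi*i/6)):
  irrep \ class  {0} (size 1)  {1} (size 1)    {2} (size 1)    {3} (size 1)  {4} (size 1)    {5} (size 1)  
  chi_0          1             1               1               1             1               1             
  chi_1          1             exp(I*pi/3)     exp(2*I*pi/3)   -1            exp(-2*I*pi/3)  exp(-I*pi/3)  
  chi_2          1             exp(2*I*pi/3)   exp(-2*I*pi/3)  1             exp(2*I*pi/3)   exp(-2*I*pi/3)
  chi_3          1             -1              1               -1            1               -1            
  chi_4          1             exp(-2*I*pi/3)  exp(2*I*pi/3)   1             exp(-2*I*pi/3)  exp(2*I*pi/3) 
  chi_5          1             exp(-I*pi/3)    exp(-2*I*pi/3)  -1            exp(2*I*pi/3)   exp(I*pi/3)   

Spot check: chi_5(4) = zeta_6^(5*4) = zeta_6^20 = exp(2*I*pi/3).

Explanation: Z/6Z is abelian, so all 6 irreducible complex representations are 1-dimensional. They are given by chi_k(m) = zeta_6^(k*m) for k = 0,...,5. Row orthogonality: sum_m chi_k(m) conj(chi_l(m)) = 6 * [k = l].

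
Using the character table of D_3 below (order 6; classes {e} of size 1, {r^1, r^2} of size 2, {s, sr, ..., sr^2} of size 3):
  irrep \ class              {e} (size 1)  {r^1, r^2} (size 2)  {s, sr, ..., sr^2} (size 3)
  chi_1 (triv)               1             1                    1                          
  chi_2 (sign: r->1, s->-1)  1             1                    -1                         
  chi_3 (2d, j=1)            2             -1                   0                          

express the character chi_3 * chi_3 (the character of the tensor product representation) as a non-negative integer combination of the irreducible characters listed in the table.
chi_3 tensor chi_3 = chi_1 + chi_2 + chi_3 (all other irreducibles have multiplicity 0).

Explanation: The character of a tensor product is the pointwise product (chi_3 * chi_3)(C) = chi_3(C) * chi_3(C):
  {e}: (2)*(2), {r^1, r^2}: (-1)*(-1), {s, sr, ..., sr^2}: (0)*(0)
so (chi_3 * chi_3) takes values
  {e} -> 4, {r^1, r^2} -> 1, {s, sr, ..., sr^2} -> 0.
Now take the inner product of this character with each irreducible chi from the table, <chi_3*chi_3, chi> = (1/6) sum_C |C| (chi_3*chi_3)(C) conj(chi(C)):
  <chi_3*chi_3, chi_1> = (1/6)[1*(4)*conj(1) + 2*(1)*conj(1) + 3*(0)*conj(1)]
      = (1/6)[(4) + (2) + (0)] = 6/6 = 1
  <chi_3*chi_3, chi_2> = (1/6)[1*(4)*conj(1) + 2*(1)*conj(1) + 3*(0)*conj(-1)]
      = (1/6)[(4) + (2) + (0)] = 6/6 = 1
  <chi_3*chi_3, chi_3> = (1/6)[1*(4)*conj(2) + 2*(1)*conj(-1) + 3*(0)*conj(0)]
      = (1/6)[(8) + (-2) + (0)] = 6/6 = 1
Hence the multiplicities are chi_1: 1, chi_2: 1, chi_3: 1. Dimension check: dim(chi_3)*dim(chi_3) = 2*2 = 4 and sum (mult * dim) = 1*1 + 1*1 + 1*2 = 4.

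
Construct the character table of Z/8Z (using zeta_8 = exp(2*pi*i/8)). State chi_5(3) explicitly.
Character table of Z/8Z (irreps indexed chi_0,...,chi_7 with chi_k(m) = zeta_8^(k*m), zeta_8 = exp(2*pi*i/8)):
  irrep \ class  {0} (size 1)  {1} (size 1)    {2} (size 1)  {3} (size 1)    {4} (size 1)  {5} (size 1)    {6} (size 1)  {7} (size 1)  
  chi_0          1             1               1             1               1             1               1             1             
  chi_1          1             exp(I*pi/4)     I             exp(3*I*pi/4)   -1            exp(-3*I*pi/4)  -I            exp(-I*pi/4)  
  chi_2          1             I               -1            -I              1             I               -1            -I            
  chi_3          1             exp(3*I*pi/4)   -I            exp(I*pi/4)     -1            exp(-I*pi/4)    I             exp(-3*I*pi/4)
  chi_4          1             -1              1             -1              1             -1              1             -1            
  chi_5          1             exp(-3*I*pi/4)  I             exp(-I*pi/4)    -1            exp(I*pi/4)     -I            exp(3*I*pi/4) 
  chi_6          1             -I              -1            I               1             -I              -1            I             
  chi_7          1             exp(-I*pi/4)    -I            exp(-3*I*pi/4)  -1            exp(3*I*pi/4)   I             exp(I*pi/4)   

Spot check: chi_5(3) = zeta_8^(5*3) = zeta_8^15 = exp(-I*pi/4).

Solution. Z/8Z is abelian, so all 8 irreducible complex representations are 1-dimensional. They are given by chi_k(m) = zeta_8^(k*m) for k = 0,...,7. Row orthogonality: sum_m chi_k(m) conj(chi_l(m)) = 8 * [k = l].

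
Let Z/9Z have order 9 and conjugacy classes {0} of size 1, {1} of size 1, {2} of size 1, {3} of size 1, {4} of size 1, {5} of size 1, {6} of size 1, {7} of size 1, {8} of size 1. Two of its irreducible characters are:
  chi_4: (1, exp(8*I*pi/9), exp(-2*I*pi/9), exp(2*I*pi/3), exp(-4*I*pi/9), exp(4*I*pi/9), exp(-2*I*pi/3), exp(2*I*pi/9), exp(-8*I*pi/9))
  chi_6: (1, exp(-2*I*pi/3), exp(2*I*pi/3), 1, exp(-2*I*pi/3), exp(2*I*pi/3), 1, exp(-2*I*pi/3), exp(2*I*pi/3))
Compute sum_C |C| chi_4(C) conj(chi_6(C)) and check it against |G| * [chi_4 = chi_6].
Sum = 0; so <chi_4, chi_6> = 0 (distinct irreducibles are orthogonal).

Proof sketch: Compute term by term over conjugacy classes (|C| * chi_4(C) * conj(chi_6(C))):
  1*(1)*conj(1) + 1*(exp(8*I*pi/9))*conj(exp(-2*I*pi/3)) + 1*(exp(-2*I*pi/9))*conj(exp(2*I*pi/3)) + 1*(exp(2*I*pi/3))*conj(1) + 1*(exp(-4*I*pi/9))*conj(exp(-2*I*pi/3)) + 1*(exp(4*I*pi/9))*conj(exp(2*I*pi/3)) + 1*(exp(-2*I*pi/3))*conj(1) + 1*(exp(2*I*pi/9))*conj(exp(-2*I*pi/3)) + 1*(exp(-8*I*pi/9))*conj(exp(2*I*pi/3))
  = (1) + (exp(-4*I*pi/9)) + (exp(-8*I*pi/9)) + (exp(2*I*pi/3)) + (exp(2*I*pi/9)) + (exp(-2*I*pi/9)) + (exp(-2*I*pi/3)) + (exp(8*I*pi/9)) + (exp(4*I*pi/9))
  = 0.
(Exp terms are combined using exp(i*s)*conj(exp(i*t)) = exp(i*(s-t)), and sums of them are collapsed using the identity that for every m > 1 the m distinct m-th roots of unity sum to 0, e.g. 1 + exp(2*I*pi/3) + exp(-2*I*pi/3) = 0.)
Dividing by |G| = 9 gives 0/9 = 0, matching the row-orthogonality relation <chi_4, chi_6> = [chi_4 = chi_6].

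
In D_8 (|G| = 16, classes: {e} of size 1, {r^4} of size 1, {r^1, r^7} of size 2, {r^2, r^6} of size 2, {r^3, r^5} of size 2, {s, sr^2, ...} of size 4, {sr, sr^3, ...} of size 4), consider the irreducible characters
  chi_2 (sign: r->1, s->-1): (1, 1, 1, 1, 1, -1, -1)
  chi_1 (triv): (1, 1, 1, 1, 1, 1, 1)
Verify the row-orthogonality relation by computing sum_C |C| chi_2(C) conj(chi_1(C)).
Sum = 0; so <chi_2, chi_1> = 0 (distinct irreducibles are orthogonal).

Why: Compute term by term over conjugacy classes (|C| * chi_2(C) * conj(chi_1(C))):
  1*(1)*conj(1) + 1*(1)*conj(1) + 2*(1)*conj(1) + 2*(1)*conj(1) + 2*(1)*conj(1) + 4*(-1)*conj(1) + 4*(-1)*conj(1)
  = (1) + (1) + (2) + (2) + (2) + (-4) + (-4)
  = 0.
Dividing by |G| = 16 gives 0/16 = 0, matching the row-orthogonality relation <chi_2, chi_1> = [chi_2 = chi_1].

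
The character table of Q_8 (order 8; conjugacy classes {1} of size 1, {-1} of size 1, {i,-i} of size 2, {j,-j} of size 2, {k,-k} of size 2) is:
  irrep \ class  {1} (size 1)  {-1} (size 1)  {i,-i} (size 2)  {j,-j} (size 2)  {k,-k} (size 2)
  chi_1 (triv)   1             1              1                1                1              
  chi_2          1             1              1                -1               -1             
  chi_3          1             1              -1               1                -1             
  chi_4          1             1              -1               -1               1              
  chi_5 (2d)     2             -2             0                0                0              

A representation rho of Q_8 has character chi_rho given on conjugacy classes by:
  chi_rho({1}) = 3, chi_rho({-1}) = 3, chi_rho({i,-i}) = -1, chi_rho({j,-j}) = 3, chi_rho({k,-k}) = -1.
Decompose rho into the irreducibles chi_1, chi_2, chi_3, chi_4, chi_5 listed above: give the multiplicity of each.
Multiplicities: chi_1: 1, chi_2: 0, chi_3: 2, chi_4: 0, chi_5: 0.

Argument: Use <chi_rho, chi> = (1/|G|) sum_C |C| * chi_rho(C) * conj(chi(C)) with |G| = 8 for each irreducible chi in the table:
  <chi_rho, chi_1> = (1/8)[1*(3)*conj(1) + 1*(3)*conj(1) + 2*(-1)*conj(1) + 2*(3)*conj(1) + 2*(-1)*conj(1)]
      = (1/8)[(3) + (3) + (-2) + (6) + (-2)] = 8/8 = 1
  <chi_rho, chi_2> = (1/8)[1*(3)*conj(1) + 1*(3)*conj(1) + 2*(-1)*conj(1) + 2*(3)*conj(-1) + 2*(-1)*conj(-1)]
      = (1/8)[(3) + (3) + (-2) + (-6) + (2)] = 0/8 = 0
  <chi_rho, chi_3> = (1/8)[1*(3)*conj(1) + 1*(3)*conj(1) + 2*(-1)*conj(-1) + 2*(3)*conj(1) + 2*(-1)*conj(-1)]
      = (1/8)[(3) + (3) + (2) + (6) + (2)] = 16/8 = 2
  <chi_rho, chi_4> = (1/8)[1*(3)*conj(1) + 1*(3)*conj(1) + 2*(-1)*conj(-1) + 2*(3)*conj(-1) + 2*(-1)*conj(1)]
      = (1/8)[(3) + (3) + (2) + (-6) + (-2)] = 0/8 = 0
  <chi_rho, chi_5> = (1/8)[1*(3)*conj(2) + 1*(3)*conj(-2) + 2*(-1)*conj(0) + 2*(3)*conj(0) + 2*(-1)*conj(0)]
      = (1/8)[(6) + (-6) + (0) + (0) + (0)] = 0/8 = 0
Dimension check: dim(rho) = sum (mult * dim) = 1*1 + 0*1 + 2*1 + 0*1 + 0*2 = 3 = chi_rho(e) = 3.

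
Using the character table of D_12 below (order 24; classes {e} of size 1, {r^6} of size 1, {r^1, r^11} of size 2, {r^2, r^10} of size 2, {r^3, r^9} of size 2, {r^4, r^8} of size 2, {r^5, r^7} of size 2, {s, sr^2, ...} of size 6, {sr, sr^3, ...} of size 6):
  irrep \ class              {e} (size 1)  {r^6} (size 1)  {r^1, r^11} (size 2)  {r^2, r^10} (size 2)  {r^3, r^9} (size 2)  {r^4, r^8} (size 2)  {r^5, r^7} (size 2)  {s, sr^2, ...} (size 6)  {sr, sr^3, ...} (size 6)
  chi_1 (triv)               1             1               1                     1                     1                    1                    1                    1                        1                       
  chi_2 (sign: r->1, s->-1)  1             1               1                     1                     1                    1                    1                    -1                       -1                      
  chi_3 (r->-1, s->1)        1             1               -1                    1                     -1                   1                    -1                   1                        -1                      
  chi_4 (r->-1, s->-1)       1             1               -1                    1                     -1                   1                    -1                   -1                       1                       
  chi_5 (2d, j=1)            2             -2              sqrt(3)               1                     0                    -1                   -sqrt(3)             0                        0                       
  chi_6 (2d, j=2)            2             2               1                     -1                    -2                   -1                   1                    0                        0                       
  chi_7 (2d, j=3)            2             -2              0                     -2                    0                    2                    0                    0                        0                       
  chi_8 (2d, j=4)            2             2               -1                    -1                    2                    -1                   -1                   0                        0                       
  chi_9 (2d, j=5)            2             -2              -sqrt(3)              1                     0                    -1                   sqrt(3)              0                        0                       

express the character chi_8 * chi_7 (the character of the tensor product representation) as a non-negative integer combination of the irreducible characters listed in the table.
chi_8 tensor chi_7 = chi_5 + chi_9 (all other irreducibles have multiplicity 0).

Proof sketch: The character of a tensor product is the pointwise product (chi_8 * chi_7)(C) = chi_8(C) * chi_7(C):
  {e}: (2)*(2), {r^6}: (2)*(-2), {r^1, r^11}: (-1)*(0), {r^2, r^10}: (-1)*(-2), {r^3, r^9}: (2)*(0), {r^4, r^8}: (-1)*(2), {r^5, r^7}: (-1)*(0), {s, sr^2, ...}: (0)*(0), {sr, sr^3, ...}: (0)*(0)
so (chi_8 * chi_7) takes values
  {e} -> 4, {r^6} -> -4, {r^1, r^11} -> 0, {r^2, r^10} -> 2, {r^3, r^9} -> 0, {r^4, r^8} -> -2, {r^5, r^7} -> 0, {s, sr^2, ...} -> 0, {sr, sr^3, ...} -> 0.
Now take the inner product of this character with each irreducible chi from the table, <chi_8*chi_7, chi> = (1/24) sum_C |C| (chi_8*chi_7)(C) conj(chi(C)):
  <chi_8*chi_7, chi_1> = (1/24)[1*(4)*conj(1) + 1*(-4)*conj(1) + 2*(0)*conj(1) + 2*(2)*conj(1) + 2*(0)*conj(1) + 2*(-2)*conj(1) + 2*(0)*conj(1) + 6*(0)*conj(1) + 6*(0)*conj(1)]
      = (1/24)[(4) + (-4) + (0) + (4) + (0) + (-4) + (0) + (0) + (0)] = 0/24 = 0
  <chi_8*chi_7, chi_2> = (1/24)[1*(4)*conj(1) + 1*(-4)*conj(1) + 2*(0)*conj(1) + 2*(2)*conj(1) + 2*(0)*conj(1) + 2*(-2)*conj(1) + 2*(0)*conj(1) + 6*(0)*conj(-1) + 6*(0)*conj(-1)]
      = (1/24)[(4) + (-4) + (0) + (4) + (0) + (-4) + (0) + (0) + (0)] = 0/24 = 0
  <chi_8*chi_7, chi_3> = (1/24)[1*(4)*conj(1) + 1*(-4)*conj(1) + 2*(0)*conj(-1) + 2*(2)*conj(1) + 2*(0)*conj(-1) + 2*(-2)*conj(1) + 2*(0)*conj(-1) + 6*(0)*conj(1) + 6*(0)*conj(-1)]
      = (1/24)[(4) + (-4) + (0) + (4) + (0) + (-4) + (0) + (0) + (0)] = 0/24 = 0
  <chi_8*chi_7, chi_4> = (1/24)[1*(4)*conj(1) + 1*(-4)*conj(1) + 2*(0)*conj(-1) + 2*(2)*conj(1) + 2*(0)*conj(-1) + 2*(-2)*conj(1) + 2*(0)*conj(-1) + 6*(0)*conj(-1) + 6*(0)*conj(1)]
      = (1/24)[(4) + (-4) + (0) + (4) + (0) + (-4) + (0) + (0) + (0)] = 0/24 = 0
  <chi_8*chi_7, chi_5> = (1/24)[1*(4)*conj(2) + 1*(-4)*conj(-2) + 2*(0)*conj(sqrt(3)) + 2*(2)*conj(1) + 2*(0)*conj(0) + 2*(-2)*conj(-1) + 2*(0)*conj(-sqrt(3)) + 6*(0)*conj(0) + 6*(0)*conj(0)]
      = (1/24)[(8) + (8) + (0) + (4) + (0) + (4) + (0) + (0) + (0)] = 24/24 = 1
  <chi_8*chi_7, chi_6> = (1/24)[1*(4)*conj(2) + 1*(-4)*conj(2) + 2*(0)*conj(1) + 2*(2)*conj(-1) + 2*(0)*conj(-2) + 2*(-2)*conj(-1) + 2*(0)*conj(1) + 6*(0)*conj(0) + 6*(0)*conj(0)]
      = (1/24)[(8) + (-8) + (0) + (-4) + (0) + (4) + (0) + (0) + (0)] = 0/24 = 0
  <chi_8*chi_7, chi_7> = (1/24)[1*(4)*conj(2) + 1*(-4)*conj(-2) + 2*(0)*conj(0) + 2*(2)*conj(-2) + 2*(0)*conj(0) + 2*(-2)*conj(2) + 2*(0)*conj(0) + 6*(0)*conj(0) + 6*(0)*conj(0)]
      = (1/24)[(8) + (8) + (0) + (-8) + (0) + (-8) + (0) + (0) + (0)] = 0/24 = 0
  <chi_8*chi_7, chi_8> = (1/24)[1*(4)*conj(2) + 1*(-4)*conj(2) + 2*(0)*conj(-1) + 2*(2)*conj(-1) + 2*(0)*conj(2) + 2*(-2)*conj(-1) + 2*(0)*conj(-1) + 6*(0)*conj(0) + 6*(0)*conj(0)]
      = (1/24)[(8) + (-8) + (0) + (-4) + (0) + (4) + (0) + (0) + (0)] = 0/24 = 0
  <chi_8*chi_7, chi_9> = (1/24)[1*(4)*conj(2) + 1*(-4)*conj(-2) + 2*(0)*conj(-sqrt(3)) + 2*(2)*conj(1) + 2*(0)*conj(0) + 2*(-2)*conj(-1) + 2*(0)*conj(sqrt(3)) + 6*(0)*conj(0) + 6*(0)*conj(0)]
      = (1/24)[(8) + (8) + (0) + (4) + (0) + (4) + (0) + (0) + (0)] = 24/24 = 1
Hence the multiplicities are chi_5: 1, chi_9: 1. Dimension check: dim(chi_8)*dim(chi_7) = 2*2 = 4 and sum (mult * dim) = 1*2 + 1*2 = 4.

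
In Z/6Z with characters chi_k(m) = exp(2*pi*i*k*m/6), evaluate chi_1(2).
chi_1(2) = zeta_6^2 = exp(2*I*pi/3)

chi_1(2) = zeta_6^(1*2) = zeta_6^2. Since zeta_6^6 = 1, this equals zeta_6^2 = exp(2*pi*i*2/6) = exp(2*I*pi/3).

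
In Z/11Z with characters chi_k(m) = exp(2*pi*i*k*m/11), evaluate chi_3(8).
chi_3(8) = zeta_11^24 = exp(4*I*pi/11)

Proof sketch: chi_3(8) = zeta_11^(3*8) = zeta_11^24. Since zeta_11^11 = 1, this equals zeta_11^2 = exp(2*pi*i*2/11) = exp(4*I*pi/11).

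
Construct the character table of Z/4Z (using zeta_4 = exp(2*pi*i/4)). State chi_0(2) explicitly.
Character table of Z/4Z (irreps indexed chi_0,...,chi_3 with chi_k(m) = zeta_4^(k*m), zeta_4 = exp(2*pi*i/4)):
  irrep \ class  {0} (size 1)  {1} (size 1)  {2} (size 1)  {3} (size 1)
  chi_0          1             1             1             1           
  chi_1          1             I             -1            -I          
  chi_2          1             -1            1             -1          
  chi_3          1             -I            -1            I           

Spot check: chi_0(2) = zeta_4^(0*2) = zeta_4^0 = 1.

Solution. Z/4Z is abelian, so all 4 irreducible complex representations are 1-dimensional. They are given by chi_k(m) = zeta_4^(k*m) for k = 0,...,3. Row orthogonality: sum_m chi_k(m) conj(chi_l(m)) = 4 * [k = l].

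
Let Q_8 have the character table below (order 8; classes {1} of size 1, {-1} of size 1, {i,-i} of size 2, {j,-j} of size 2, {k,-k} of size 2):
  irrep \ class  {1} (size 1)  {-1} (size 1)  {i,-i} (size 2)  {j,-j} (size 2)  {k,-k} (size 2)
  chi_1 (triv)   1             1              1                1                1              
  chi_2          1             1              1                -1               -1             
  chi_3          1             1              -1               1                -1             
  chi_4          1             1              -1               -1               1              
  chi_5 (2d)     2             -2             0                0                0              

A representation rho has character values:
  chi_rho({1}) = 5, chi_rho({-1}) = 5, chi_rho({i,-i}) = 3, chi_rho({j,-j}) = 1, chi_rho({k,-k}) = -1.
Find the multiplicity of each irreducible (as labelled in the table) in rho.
Multiplicities: chi_1: 2, chi_2: 2, chi_3: 1, chi_4: 0, chi_5: 0.

Reasoning: Use <chi_rho, chi> = (1/|G|) sum_C |C| * chi_rho(C) * conj(chi(C)) with |G| = 8 for each irreducible chi in the table:
  <chi_rho, chi_1> = (1/8)[1*(5)*conj(1) + 1*(5)*conj(1) + 2*(3)*conj(1) + 2*(1)*conj(1) + 2*(-1)*conj(1)]
      = (1/8)[(5) + (5) + (6) + (2) + (-2)] = 16/8 = 2
  <chi_rho, chi_2> = (1/8)[1*(5)*conj(1) + 1*(5)*conj(1) + 2*(3)*conj(1) + 2*(1)*conj(-1) + 2*(-1)*conj(-1)]
      = (1/8)[(5) + (5) + (6) + (-2) + (2)] = 16/8 = 2
  <chi_rho, chi_3> = (1/8)[1*(5)*conj(1) + 1*(5)*conj(1) + 2*(3)*conj(-1) + 2*(1)*conj(1) + 2*(-1)*conj(-1)]
      = (1/8)[(5) + (5) + (-6) + (2) + (2)] = 8/8 = 1
  <chi_rho, chi_4> = (1/8)[1*(5)*conj(1) + 1*(5)*conj(1) + 2*(3)*conj(-1) + 2*(1)*conj(-1) + 2*(-1)*conj(1)]
      = (1/8)[(5) + (5) + (-6) + (-2) + (-2)] = 0/8 = 0
  <chi_rho, chi_5> = (1/8)[1*(5)*conj(2) + 1*(5)*conj(-2) + 2*(3)*conj(0) + 2*(1)*conj(0) + 2*(-1)*conj(0)]
      = (1/8)[(10) + (-10) + (0) + (0) + (0)] = 0/8 = 0
Dimension check: dim(rho) = sum (mult * dim) = 2*1 + 2*1 + 1*1 + 0*1 + 0*2 = 5 = chi_rho(e) = 5.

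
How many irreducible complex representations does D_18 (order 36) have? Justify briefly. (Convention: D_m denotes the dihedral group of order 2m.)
12

Why: The number of irreducible complex representations of a finite group equals its number of conjugacy classes. D_18 has 12 conjugacy classes (n/2 + 3 for n even), so D_18 (order 36) has exactly 12 irreducible complex representations.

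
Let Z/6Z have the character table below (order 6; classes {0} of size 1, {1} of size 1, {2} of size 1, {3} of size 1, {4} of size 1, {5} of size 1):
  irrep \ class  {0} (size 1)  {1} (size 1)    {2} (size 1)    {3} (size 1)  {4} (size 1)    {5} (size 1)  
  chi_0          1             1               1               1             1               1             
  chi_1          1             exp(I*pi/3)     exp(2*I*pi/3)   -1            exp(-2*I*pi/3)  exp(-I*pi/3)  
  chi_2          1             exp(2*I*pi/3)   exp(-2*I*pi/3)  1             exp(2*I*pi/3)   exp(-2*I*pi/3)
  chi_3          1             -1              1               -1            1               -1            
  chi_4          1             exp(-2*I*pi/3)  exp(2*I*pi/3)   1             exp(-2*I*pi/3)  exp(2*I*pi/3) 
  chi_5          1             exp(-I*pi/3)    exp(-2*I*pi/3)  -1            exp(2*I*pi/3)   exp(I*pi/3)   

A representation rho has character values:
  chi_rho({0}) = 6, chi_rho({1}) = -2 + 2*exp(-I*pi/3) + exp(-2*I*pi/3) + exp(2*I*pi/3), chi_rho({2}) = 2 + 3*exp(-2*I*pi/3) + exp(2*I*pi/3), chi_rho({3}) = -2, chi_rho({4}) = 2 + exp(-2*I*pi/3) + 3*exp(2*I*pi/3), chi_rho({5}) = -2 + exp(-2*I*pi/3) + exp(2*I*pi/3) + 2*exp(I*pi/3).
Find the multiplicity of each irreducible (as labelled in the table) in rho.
Multiplicities: chi_0: 0, chi_1: 0, chi_2: 1, chi_3: 2, chi_4: 1, chi_5: 2.

Argument: Use <chi_rho, chi> = (1/|G|) sum_C |C| * chi_rho(C) * conj(chi(C)) with |G| = 6 for each irreducible chi in the table:
  <chi_rho, chi_0> = (1/6)[1*(6)*conj(1) + 1*(-2 + 2*exp(-I*pi/3) + exp(-2*I*pi/3) + exp(2*I*pi/3))*conj(1) + 1*(2 + 3*exp(-2*I*pi/3) + exp(2*I*pi/3))*conj(1) + 1*(-2)*conj(1) + 1*(2 + exp(-2*I*pi/3) + 3*exp(2*I*pi/3))*conj(1) + 1*(-2 + exp(-2*I*pi/3) + exp(2*I*pi/3) + 2*exp(I*pi/3))*conj(1)]
      = (1/6)[(6) + (-2 + 2*exp(-I*pi/3) + exp(-2*I*pi/3) + exp(2*I*pi/3)) + (2 + 3*exp(-2*I*pi/3) + exp(2*I*pi/3)) + (-2) + (2 + exp(-2*I*pi/3) + 3*exp(2*I*pi/3)) + (-2 + exp(-2*I*pi/3) + exp(2*I*pi/3) + 2*exp(I*pi/3))] = 0/6 = 0
  <chi_rho, chi_1> = (1/6)[1*(6)*conj(1) + 1*(-2 + 2*exp(-I*pi/3) + exp(-2*I*pi/3) + exp(2*I*pi/3))*conj(exp(I*pi/3)) + 1*(2 + 3*exp(-2*I*pi/3) + exp(2*I*pi/3))*conj(exp(2*I*pi/3)) + 1*(-2)*conj(-1) + 1*(2 + exp(-2*I*pi/3) + 3*exp(2*I*pi/3))*conj(exp(-2*I*pi/3)) + 1*(-2 + exp(-2*I*pi/3) + exp(2*I*pi/3) + 2*exp(I*pi/3))*conj(exp(-I*pi/3))]
      = (1/6)[(6) + (-1 + 2*exp(-2*I*pi/3) + exp(I*pi/3) - 2*exp(-I*pi/3)) + (1 + 2*exp(-2*I*pi/3) + 3*exp(2*I*pi/3)) + (2) + (1 + 3*exp(-2*I*pi/3) + 2*exp(2*I*pi/3)) + (-1 - 2*exp(I*pi/3) + exp(-I*pi/3) + 2*exp(2*I*pi/3))] = 0/6 = 0
  <chi_rho, chi_2> = (1/6)[1*(6)*conj(1) + 1*(-2 + 2*exp(-I*pi/3) + exp(-2*I*pi/3) + exp(2*I*pi/3))*conj(exp(2*I*pi/3)) + 1*(2 + 3*exp(-2*I*pi/3) + exp(2*I*pi/3))*conj(exp(-2*I*pi/3)) + 1*(-2)*conj(1) + 1*(2 + exp(-2*I*pi/3) + 3*exp(2*I*pi/3))*conj(exp(2*I*pi/3)) + 1*(-2 + exp(-2*I*pi/3) + exp(2*I*pi/3) + 2*exp(I*pi/3))*conj(exp(-2*I*pi/3))]
      = (1/6)[(6) + (-1 + exp(2*I*pi/3) - 2*exp(-2*I*pi/3)) + (3 + exp(-2*I*pi/3) + 2*exp(2*I*pi/3)) + (-2) + (3 + 2*exp(-2*I*pi/3) + exp(2*I*pi/3)) + (-1 - 2*exp(2*I*pi/3) + exp(-2*I*pi/3))] = 6/6 = 1
  <chi_rho, chi_3> = (1/6)[1*(6)*conj(1) + 1*(-2 + 2*exp(-I*pi/3) + exp(-2*I*pi/3) + exp(2*I*pi/3))*conj(-1) + 1*(2 + 3*exp(-2*I*pi/3) + exp(2*I*pi/3))*conj(1) + 1*(-2)*conj(-1) + 1*(2 + exp(-2*I*pi/3) + 3*exp(2*I*pi/3))*conj(1) + 1*(-2 + exp(-2*I*pi/3) + exp(2*I*pi/3) + 2*exp(I*pi/3))*conj(-1)]
      = (1/6)[(6) + (2 - exp(2*I*pi/3) - exp(-2*I*pi/3) - 2*exp(-I*pi/3)) + (2 + 3*exp(-2*I*pi/3) + exp(2*I*pi/3)) + (2) + (2 + exp(-2*I*pi/3) + 3*exp(2*I*pi/3)) + (2 - 2*exp(I*pi/3) - exp(2*I*pi/3) - exp(-2*I*pi/3))] = 12/6 = 2
  <chi_rho, chi_4> = (1/6)[1*(6)*conj(1) + 1*(-2 + 2*exp(-I*pi/3) + exp(-2*I*pi/3) + exp(2*I*pi/3))*conj(exp(-2*I*pi/3)) + 1*(2 + 3*exp(-2*I*pi/3) + exp(2*I*pi/3))*conj(exp(2*I*pi/3)) + 1*(-2)*conj(1) + 1*(2 + exp(-2*I*pi/3) + 3*exp(2*I*pi/3))*conj(exp(-2*I*pi/3)) + 1*(-2 + exp(-2*I*pi/3) + exp(2*I*pi/3) + 2*exp(I*pi/3))*conj(exp(2*I*pi/3))]
      = (1/6)[(6) + (1 - 2*exp(2*I*pi/3) + exp(-2*I*pi/3) + 2*exp(I*pi/3)) + (1 + 2*exp(-2*I*pi/3) + 3*exp(2*I*pi/3)) + (-2) + (1 + 3*exp(-2*I*pi/3) + 2*exp(2*I*pi/3)) + (1 + 2*exp(-I*pi/3) + exp(2*I*pi/3) - 2*exp(-2*I*pi/3))] = 6/6 = 1
  <chi_rho, chi_5> = (1/6)[1*(6)*conj(1) + 1*(-2 + 2*exp(-I*pi/3) + exp(-2*I*pi/3) + exp(2*I*pi/3))*conj(exp(-I*pi/3)) + 1*(2 + 3*exp(-2*I*pi/3) + exp(2*I*pi/3))*conj(exp(-2*I*pi/3)) + 1*(-2)*conj(-1) + 1*(2 + exp(-2*I*pi/3) + 3*exp(2*I*pi/3))*conj(exp(2*I*pi/3)) + 1*(-2 + exp(-2*I*pi/3) + exp(2*I*pi/3) + 2*exp(I*pi/3))*conj(exp(I*pi/3))]
      = (1/6)[(6) + (1 - 2*exp(I*pi/3) + exp(-I*pi/3)) + (3 + exp(-2*I*pi/3) + 2*exp(2*I*pi/3)) + (2) + (3 + 2*exp(-2*I*pi/3) + exp(2*I*pi/3)) + (1 + exp(I*pi/3) - 2*exp(-I*pi/3))] = 12/6 = 2
(Exp terms are combined using exp(i*s)*conj(exp(i*t)) = exp(i*(s-t)), and sums of them are collapsed using the identity that for every m > 1 the m distinct m-th roots of unity sum to 0, e.g. 1 + exp(2*I*pi/3) + exp(-2*I*pi/3) = 0.)
Dimension check: dim(rho) = sum (mult * dim) = 0*1 + 0*1 + 1*1 + 2*1 + 1*1 + 2*1 = 6 = chi_rho(e) = 6.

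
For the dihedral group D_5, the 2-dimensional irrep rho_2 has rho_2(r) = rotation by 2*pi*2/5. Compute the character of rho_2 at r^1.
chi_{rho_2}(r^1) = 2*cos(2*pi*2*1/5) = -sqrt(5)/2 - 1/2

Why: rho_2(r^1) is rotation by angle 2*pi*2*1/5, whose trace is 2*cos(2*pi*2*1/5) = -sqrt(5)/2 - 1/2.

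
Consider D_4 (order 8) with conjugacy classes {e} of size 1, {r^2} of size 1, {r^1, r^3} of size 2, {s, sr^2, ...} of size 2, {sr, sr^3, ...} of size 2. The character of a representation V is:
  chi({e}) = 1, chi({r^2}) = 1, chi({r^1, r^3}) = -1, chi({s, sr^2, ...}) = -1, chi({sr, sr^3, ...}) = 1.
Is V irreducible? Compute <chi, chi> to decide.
Irreducible: <chi, chi> = 1.

Working: <chi, chi> = (1/|G|) sum_C |C| * |chi(C)|^2 = (1/8)[1*|1|^2 + 1*|1|^2 + 2*|-1|^2 + 2*|-1|^2 + 2*|1|^2]
  = (1/8)[(1) + (1) + (2) + (2) + (2)] = 8/8 = 1.
A character is irreducible iff <chi, chi> = 1, so this representation is irreducible.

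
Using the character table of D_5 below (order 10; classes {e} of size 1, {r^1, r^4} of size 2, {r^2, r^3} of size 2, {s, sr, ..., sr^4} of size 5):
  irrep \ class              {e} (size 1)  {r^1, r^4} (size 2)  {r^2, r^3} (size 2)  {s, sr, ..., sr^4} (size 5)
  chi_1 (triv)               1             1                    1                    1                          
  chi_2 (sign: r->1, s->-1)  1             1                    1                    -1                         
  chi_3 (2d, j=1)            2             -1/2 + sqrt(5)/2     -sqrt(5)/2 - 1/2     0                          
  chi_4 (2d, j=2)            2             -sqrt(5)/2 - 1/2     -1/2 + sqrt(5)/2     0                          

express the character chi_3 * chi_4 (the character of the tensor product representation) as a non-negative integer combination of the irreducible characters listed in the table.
chi_3 tensor chi_4 = chi_3 + chi_4 (all other irreducibles have multiplicity 0).

Why: The character of a tensor product is the pointwise product (chi_3 * chi_4)(C) = chi_3(C) * chi_4(C):
  {e}: (2)*(2), {r^1, r^4}: (-1/2 + sqrt(5)/2)*(-sqrt(5)/2 - 1/2), {r^2, r^3}: (-sqrt(5)/2 - 1/2)*(-1/2 + sqrt(5)/2), {s, sr, ..., sr^4}: (0)*(0)
so (chi_3 * chi_4) takes values
  {e} -> 4, {r^1, r^4} -> -1, {r^2, r^3} -> -1, {s, sr, ..., sr^4} -> 0.
Now take the inner product of this character with each irreducible chi from the table, <chi_3*chi_4, chi> = (1/10) sum_C |C| (chi_3*chi_4)(C) conj(chi(C)):
  <chi_3*chi_4, chi_1> = (1/10)[1*(4)*conj(1) + 2*(-1)*conj(1) + 2*(-1)*conj(1) + 5*(0)*conj(1)]
      = (1/10)[(4) + (-2) + (-2) + (0)] = 0/10 = 0
  <chi_3*chi_4, chi_2> = (1/10)[1*(4)*conj(1) + 2*(-1)*conj(1) + 2*(-1)*conj(1) + 5*(0)*conj(-1)]
      = (1/10)[(4) + (-2) + (-2) + (0)] = 0/10 = 0
  <chi_3*chi_4, chi_3> = (1/10)[1*(4)*conj(2) + 2*(-1)*conj(-1/2 + sqrt(5)/2) + 2*(-1)*conj(-sqrt(5)/2 - 1/2) + 5*(0)*conj(0)]
      = (1/10)[(8) + (1 - sqrt(5)) + (1 + sqrt(5)) + (0)] = 10/10 = 1
  <chi_3*chi_4, chi_4> = (1/10)[1*(4)*conj(2) + 2*(-1)*conj(-sqrt(5)/2 - 1/2) + 2*(-1)*conj(-1/2 + sqrt(5)/2) + 5*(0)*conj(0)]
      = (1/10)[(8) + (1 + sqrt(5)) + (1 - sqrt(5)) + (0)] = 10/10 = 1
Hence the multiplicities are chi_3: 1, chi_4: 1. Dimension check: dim(chi_3)*dim(chi_4) = 2*2 = 4 and sum (mult * dim) = 1*2 + 1*2 = 4.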